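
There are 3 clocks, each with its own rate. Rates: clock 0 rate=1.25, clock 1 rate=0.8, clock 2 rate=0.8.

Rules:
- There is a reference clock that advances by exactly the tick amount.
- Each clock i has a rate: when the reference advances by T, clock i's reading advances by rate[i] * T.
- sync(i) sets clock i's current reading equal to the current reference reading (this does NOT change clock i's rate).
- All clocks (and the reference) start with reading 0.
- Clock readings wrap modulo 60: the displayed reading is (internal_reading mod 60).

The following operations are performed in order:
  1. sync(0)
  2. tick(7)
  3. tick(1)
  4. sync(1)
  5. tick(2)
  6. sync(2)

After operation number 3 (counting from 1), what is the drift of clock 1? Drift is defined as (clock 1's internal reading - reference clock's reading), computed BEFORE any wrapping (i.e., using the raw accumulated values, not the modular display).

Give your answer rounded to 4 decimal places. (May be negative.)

After op 1 sync(0): ref=0.0000 raw=[0.0000 0.0000 0.0000]
After op 2 tick(7): ref=7.0000 raw=[8.7500 5.6000 5.6000]
After op 3 tick(1): ref=8.0000 raw=[10.0000 6.4000 6.4000]
Drift of clock 1 after op 3: 6.4000 - 8.0000 = -1.6000

Answer: -1.6000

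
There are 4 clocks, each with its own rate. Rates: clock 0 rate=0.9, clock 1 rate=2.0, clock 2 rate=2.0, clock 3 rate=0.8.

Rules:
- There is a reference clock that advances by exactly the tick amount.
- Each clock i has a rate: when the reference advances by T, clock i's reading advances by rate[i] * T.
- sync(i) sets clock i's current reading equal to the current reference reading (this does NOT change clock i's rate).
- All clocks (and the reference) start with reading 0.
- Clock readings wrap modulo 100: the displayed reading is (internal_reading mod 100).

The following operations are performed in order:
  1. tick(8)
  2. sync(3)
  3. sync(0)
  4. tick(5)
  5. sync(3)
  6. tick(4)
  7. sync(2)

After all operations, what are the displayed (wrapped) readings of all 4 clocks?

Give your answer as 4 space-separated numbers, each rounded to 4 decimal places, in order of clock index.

After op 1 tick(8): ref=8.0000 raw=[7.2000 16.0000 16.0000 6.4000]
After op 2 sync(3): ref=8.0000 raw=[7.2000 16.0000 16.0000 8.0000]
After op 3 sync(0): ref=8.0000 raw=[8.0000 16.0000 16.0000 8.0000]
After op 4 tick(5): ref=13.0000 raw=[12.5000 26.0000 26.0000 12.0000]
After op 5 sync(3): ref=13.0000 raw=[12.5000 26.0000 26.0000 13.0000]
After op 6 tick(4): ref=17.0000 raw=[16.1000 34.0000 34.0000 16.2000]
After op 7 sync(2): ref=17.0000 raw=[16.1000 34.0000 17.0000 16.2000]
Wrap final raw readings (mod 100): 16.1000 mod 100 = 16.1000; 34.0000 mod 100 = 34.0000; 17.0000 mod 100 = 17.0000; 16.2000 mod 100 = 16.2000

Answer: 16.1000 34.0000 17.0000 16.2000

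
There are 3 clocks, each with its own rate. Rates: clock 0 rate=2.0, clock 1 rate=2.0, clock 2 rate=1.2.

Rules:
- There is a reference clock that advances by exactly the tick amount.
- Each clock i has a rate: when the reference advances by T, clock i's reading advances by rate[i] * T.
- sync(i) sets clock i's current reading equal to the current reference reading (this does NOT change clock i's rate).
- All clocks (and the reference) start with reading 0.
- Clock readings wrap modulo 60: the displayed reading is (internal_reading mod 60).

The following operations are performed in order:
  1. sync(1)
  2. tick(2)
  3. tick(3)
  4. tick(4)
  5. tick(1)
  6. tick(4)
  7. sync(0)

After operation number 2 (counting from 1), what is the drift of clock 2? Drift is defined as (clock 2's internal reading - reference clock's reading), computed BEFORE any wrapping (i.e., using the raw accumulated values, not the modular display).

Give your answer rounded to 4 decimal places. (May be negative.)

After op 1 sync(1): ref=0.0000 raw=[0.0000 0.0000 0.0000]
After op 2 tick(2): ref=2.0000 raw=[4.0000 4.0000 2.4000]
Drift of clock 2 after op 2: 2.4000 - 2.0000 = 0.4000

Answer: 0.4000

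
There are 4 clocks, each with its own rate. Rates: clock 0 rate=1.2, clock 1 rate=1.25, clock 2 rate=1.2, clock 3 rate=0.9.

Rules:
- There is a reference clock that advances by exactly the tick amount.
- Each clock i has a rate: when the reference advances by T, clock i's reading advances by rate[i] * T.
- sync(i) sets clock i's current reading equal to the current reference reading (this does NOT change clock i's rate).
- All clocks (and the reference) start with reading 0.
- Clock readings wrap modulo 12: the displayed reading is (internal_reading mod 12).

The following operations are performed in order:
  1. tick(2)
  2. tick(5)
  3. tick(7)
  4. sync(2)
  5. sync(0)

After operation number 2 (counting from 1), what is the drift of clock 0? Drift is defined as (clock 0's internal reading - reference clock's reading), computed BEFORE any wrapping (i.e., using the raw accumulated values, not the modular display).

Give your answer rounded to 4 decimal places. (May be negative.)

Answer: 1.4000

Derivation:
After op 1 tick(2): ref=2.0000 raw=[2.4000 2.5000 2.4000 1.8000]
After op 2 tick(5): ref=7.0000 raw=[8.4000 8.7500 8.4000 6.3000]
Drift of clock 0 after op 2: 8.4000 - 7.0000 = 1.4000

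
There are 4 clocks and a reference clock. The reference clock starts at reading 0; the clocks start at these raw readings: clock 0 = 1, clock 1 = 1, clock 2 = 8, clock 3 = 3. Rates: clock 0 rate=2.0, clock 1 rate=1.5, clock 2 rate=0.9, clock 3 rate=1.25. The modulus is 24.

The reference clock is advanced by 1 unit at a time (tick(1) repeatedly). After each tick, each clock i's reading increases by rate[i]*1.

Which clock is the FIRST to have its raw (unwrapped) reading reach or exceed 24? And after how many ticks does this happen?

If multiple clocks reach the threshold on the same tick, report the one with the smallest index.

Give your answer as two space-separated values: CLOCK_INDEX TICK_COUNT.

clock 0: start=1, rate=2.0, needs 24-1 = 23; ticks = ceil(23/2.0) = ceil(11.5000) = 12; reading at tick 12 = 1 + 2.0*12 = 25.0000
clock 1: start=1, rate=1.5, needs 24-1 = 23; ticks = ceil(23/1.5) = ceil(15.3333) = 16; reading at tick 16 = 1 + 1.5*16 = 25.0000
clock 2: start=8, rate=0.9, needs 24-8 = 16; ticks = ceil(16/0.9) = ceil(17.7778) = 18; reading at tick 18 = 8 + 0.9*18 = 24.2000
clock 3: start=3, rate=1.25, needs 24-3 = 21; ticks = ceil(21/1.25) = ceil(16.8000) = 17; reading at tick 17 = 3 + 1.25*17 = 24.2500
Minimum tick count = 12; winners = [0]; smallest index = 0

Answer: 0 12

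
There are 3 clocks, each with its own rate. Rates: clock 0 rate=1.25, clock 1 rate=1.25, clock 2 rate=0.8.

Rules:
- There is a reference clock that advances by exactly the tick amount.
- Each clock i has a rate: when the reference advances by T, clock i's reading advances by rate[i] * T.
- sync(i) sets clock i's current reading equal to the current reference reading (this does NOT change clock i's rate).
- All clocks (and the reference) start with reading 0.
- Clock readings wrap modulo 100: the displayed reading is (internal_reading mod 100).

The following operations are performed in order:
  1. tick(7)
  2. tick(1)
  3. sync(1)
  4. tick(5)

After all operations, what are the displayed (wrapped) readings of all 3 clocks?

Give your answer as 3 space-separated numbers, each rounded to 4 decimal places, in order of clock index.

Answer: 16.2500 14.2500 10.4000

Derivation:
After op 1 tick(7): ref=7.0000 raw=[8.7500 8.7500 5.6000]
After op 2 tick(1): ref=8.0000 raw=[10.0000 10.0000 6.4000]
After op 3 sync(1): ref=8.0000 raw=[10.0000 8.0000 6.4000]
After op 4 tick(5): ref=13.0000 raw=[16.2500 14.2500 10.4000]
Wrap final raw readings (mod 100): 16.2500 mod 100 = 16.2500; 14.2500 mod 100 = 14.2500; 10.4000 mod 100 = 10.4000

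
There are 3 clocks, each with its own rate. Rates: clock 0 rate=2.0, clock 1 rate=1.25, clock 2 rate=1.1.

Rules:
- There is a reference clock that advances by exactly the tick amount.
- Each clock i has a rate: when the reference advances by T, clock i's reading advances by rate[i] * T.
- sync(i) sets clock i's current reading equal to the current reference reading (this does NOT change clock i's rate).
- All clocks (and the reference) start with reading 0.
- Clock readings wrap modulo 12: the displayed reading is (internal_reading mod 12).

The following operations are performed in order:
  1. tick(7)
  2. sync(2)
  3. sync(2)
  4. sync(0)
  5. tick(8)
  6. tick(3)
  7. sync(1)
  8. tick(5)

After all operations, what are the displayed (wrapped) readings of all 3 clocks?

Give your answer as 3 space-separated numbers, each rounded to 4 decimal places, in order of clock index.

Answer: 3.0000 0.2500 0.6000

Derivation:
After op 1 tick(7): ref=7.0000 raw=[14.0000 8.7500 7.7000]
After op 2 sync(2): ref=7.0000 raw=[14.0000 8.7500 7.0000]
After op 3 sync(2): ref=7.0000 raw=[14.0000 8.7500 7.0000]
After op 4 sync(0): ref=7.0000 raw=[7.0000 8.7500 7.0000]
After op 5 tick(8): ref=15.0000 raw=[23.0000 18.7500 15.8000]
After op 6 tick(3): ref=18.0000 raw=[29.0000 22.5000 19.1000]
After op 7 sync(1): ref=18.0000 raw=[29.0000 18.0000 19.1000]
After op 8 tick(5): ref=23.0000 raw=[39.0000 24.2500 24.6000]
Wrap final raw readings (mod 12): 39.0000 mod 12 = 3.0000; 24.2500 mod 12 = 0.2500; 24.6000 mod 12 = 0.6000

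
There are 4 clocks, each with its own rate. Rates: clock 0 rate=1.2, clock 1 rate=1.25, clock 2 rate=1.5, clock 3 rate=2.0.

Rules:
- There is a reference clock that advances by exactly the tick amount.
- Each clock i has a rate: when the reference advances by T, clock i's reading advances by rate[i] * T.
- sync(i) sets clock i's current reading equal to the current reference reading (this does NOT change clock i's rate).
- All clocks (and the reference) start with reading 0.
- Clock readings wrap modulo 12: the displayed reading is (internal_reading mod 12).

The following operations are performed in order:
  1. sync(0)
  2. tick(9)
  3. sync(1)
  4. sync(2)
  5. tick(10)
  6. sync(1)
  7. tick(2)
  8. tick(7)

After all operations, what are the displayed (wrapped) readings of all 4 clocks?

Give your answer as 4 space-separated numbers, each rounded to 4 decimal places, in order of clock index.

After op 1 sync(0): ref=0.0000 raw=[0.0000 0.0000 0.0000 0.0000]
After op 2 tick(9): ref=9.0000 raw=[10.8000 11.2500 13.5000 18.0000]
After op 3 sync(1): ref=9.0000 raw=[10.8000 9.0000 13.5000 18.0000]
After op 4 sync(2): ref=9.0000 raw=[10.8000 9.0000 9.0000 18.0000]
After op 5 tick(10): ref=19.0000 raw=[22.8000 21.5000 24.0000 38.0000]
After op 6 sync(1): ref=19.0000 raw=[22.8000 19.0000 24.0000 38.0000]
After op 7 tick(2): ref=21.0000 raw=[25.2000 21.5000 27.0000 42.0000]
After op 8 tick(7): ref=28.0000 raw=[33.6000 30.2500 37.5000 56.0000]
Wrap final raw readings (mod 12): 33.6000 mod 12 = 9.6000; 30.2500 mod 12 = 6.2500; 37.5000 mod 12 = 1.5000; 56.0000 mod 12 = 8.0000

Answer: 9.6000 6.2500 1.5000 8.0000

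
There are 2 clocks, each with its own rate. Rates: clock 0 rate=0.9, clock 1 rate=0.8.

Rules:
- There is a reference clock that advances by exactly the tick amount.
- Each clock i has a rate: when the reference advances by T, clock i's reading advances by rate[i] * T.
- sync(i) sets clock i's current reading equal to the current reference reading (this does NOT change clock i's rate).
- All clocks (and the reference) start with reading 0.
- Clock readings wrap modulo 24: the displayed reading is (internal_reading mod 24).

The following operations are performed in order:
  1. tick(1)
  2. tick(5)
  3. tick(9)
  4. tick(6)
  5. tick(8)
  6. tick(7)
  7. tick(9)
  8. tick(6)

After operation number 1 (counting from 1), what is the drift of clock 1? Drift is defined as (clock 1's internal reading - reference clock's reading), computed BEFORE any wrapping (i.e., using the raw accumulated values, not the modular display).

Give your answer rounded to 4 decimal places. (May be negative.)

After op 1 tick(1): ref=1.0000 raw=[0.9000 0.8000]
Drift of clock 1 after op 1: 0.8000 - 1.0000 = -0.2000

Answer: -0.2000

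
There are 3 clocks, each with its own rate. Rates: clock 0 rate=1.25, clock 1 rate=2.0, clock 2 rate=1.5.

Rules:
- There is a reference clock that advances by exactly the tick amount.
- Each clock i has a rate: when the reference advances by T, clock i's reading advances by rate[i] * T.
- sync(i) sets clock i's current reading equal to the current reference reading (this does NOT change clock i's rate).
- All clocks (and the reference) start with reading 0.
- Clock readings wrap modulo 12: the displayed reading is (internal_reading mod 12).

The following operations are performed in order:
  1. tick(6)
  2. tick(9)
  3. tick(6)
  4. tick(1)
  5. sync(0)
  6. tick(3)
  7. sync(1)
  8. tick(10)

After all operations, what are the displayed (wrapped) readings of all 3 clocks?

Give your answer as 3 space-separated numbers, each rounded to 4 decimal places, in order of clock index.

After op 1 tick(6): ref=6.0000 raw=[7.5000 12.0000 9.0000]
After op 2 tick(9): ref=15.0000 raw=[18.7500 30.0000 22.5000]
After op 3 tick(6): ref=21.0000 raw=[26.2500 42.0000 31.5000]
After op 4 tick(1): ref=22.0000 raw=[27.5000 44.0000 33.0000]
After op 5 sync(0): ref=22.0000 raw=[22.0000 44.0000 33.0000]
After op 6 tick(3): ref=25.0000 raw=[25.7500 50.0000 37.5000]
After op 7 sync(1): ref=25.0000 raw=[25.7500 25.0000 37.5000]
After op 8 tick(10): ref=35.0000 raw=[38.2500 45.0000 52.5000]
Wrap final raw readings (mod 12): 38.2500 mod 12 = 2.2500; 45.0000 mod 12 = 9.0000; 52.5000 mod 12 = 4.5000

Answer: 2.2500 9.0000 4.5000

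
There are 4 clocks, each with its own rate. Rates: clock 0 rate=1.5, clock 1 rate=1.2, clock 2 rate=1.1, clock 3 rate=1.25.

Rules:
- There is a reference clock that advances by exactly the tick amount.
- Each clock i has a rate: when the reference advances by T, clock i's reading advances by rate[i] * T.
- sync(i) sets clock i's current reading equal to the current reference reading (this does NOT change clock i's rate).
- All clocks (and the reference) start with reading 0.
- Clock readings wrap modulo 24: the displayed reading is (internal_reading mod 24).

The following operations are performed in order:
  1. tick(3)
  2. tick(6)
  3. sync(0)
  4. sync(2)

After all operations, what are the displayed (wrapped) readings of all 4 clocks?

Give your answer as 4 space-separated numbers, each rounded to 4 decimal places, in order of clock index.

After op 1 tick(3): ref=3.0000 raw=[4.5000 3.6000 3.3000 3.7500]
After op 2 tick(6): ref=9.0000 raw=[13.5000 10.8000 9.9000 11.2500]
After op 3 sync(0): ref=9.0000 raw=[9.0000 10.8000 9.9000 11.2500]
After op 4 sync(2): ref=9.0000 raw=[9.0000 10.8000 9.0000 11.2500]
Wrap final raw readings (mod 24): 9.0000 mod 24 = 9.0000; 10.8000 mod 24 = 10.8000; 9.0000 mod 24 = 9.0000; 11.2500 mod 24 = 11.2500

Answer: 9.0000 10.8000 9.0000 11.2500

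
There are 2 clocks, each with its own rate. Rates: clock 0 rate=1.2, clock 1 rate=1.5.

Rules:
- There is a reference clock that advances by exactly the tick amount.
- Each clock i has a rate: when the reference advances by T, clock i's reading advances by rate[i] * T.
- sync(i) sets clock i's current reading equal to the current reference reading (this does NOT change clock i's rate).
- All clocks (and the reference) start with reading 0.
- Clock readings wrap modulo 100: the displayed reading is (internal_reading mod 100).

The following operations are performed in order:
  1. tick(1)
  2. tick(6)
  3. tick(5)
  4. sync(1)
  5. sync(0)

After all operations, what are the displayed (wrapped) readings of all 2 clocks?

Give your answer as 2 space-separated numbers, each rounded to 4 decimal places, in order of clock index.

Answer: 12.0000 12.0000

Derivation:
After op 1 tick(1): ref=1.0000 raw=[1.2000 1.5000]
After op 2 tick(6): ref=7.0000 raw=[8.4000 10.5000]
After op 3 tick(5): ref=12.0000 raw=[14.4000 18.0000]
After op 4 sync(1): ref=12.0000 raw=[14.4000 12.0000]
After op 5 sync(0): ref=12.0000 raw=[12.0000 12.0000]
Wrap final raw readings (mod 100): 12.0000 mod 100 = 12.0000; 12.0000 mod 100 = 12.0000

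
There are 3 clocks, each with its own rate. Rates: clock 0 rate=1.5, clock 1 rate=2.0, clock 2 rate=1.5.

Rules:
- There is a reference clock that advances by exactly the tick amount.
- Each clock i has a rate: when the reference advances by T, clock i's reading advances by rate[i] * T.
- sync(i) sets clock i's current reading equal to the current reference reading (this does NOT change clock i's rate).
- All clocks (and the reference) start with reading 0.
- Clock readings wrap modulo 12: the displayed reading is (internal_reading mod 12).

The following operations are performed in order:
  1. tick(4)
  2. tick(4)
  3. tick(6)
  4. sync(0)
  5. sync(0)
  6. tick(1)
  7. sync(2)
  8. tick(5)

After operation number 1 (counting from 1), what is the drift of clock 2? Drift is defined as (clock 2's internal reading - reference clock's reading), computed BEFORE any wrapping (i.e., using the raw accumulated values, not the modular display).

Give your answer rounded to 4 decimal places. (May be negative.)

Answer: 2.0000

Derivation:
After op 1 tick(4): ref=4.0000 raw=[6.0000 8.0000 6.0000]
Drift of clock 2 after op 1: 6.0000 - 4.0000 = 2.0000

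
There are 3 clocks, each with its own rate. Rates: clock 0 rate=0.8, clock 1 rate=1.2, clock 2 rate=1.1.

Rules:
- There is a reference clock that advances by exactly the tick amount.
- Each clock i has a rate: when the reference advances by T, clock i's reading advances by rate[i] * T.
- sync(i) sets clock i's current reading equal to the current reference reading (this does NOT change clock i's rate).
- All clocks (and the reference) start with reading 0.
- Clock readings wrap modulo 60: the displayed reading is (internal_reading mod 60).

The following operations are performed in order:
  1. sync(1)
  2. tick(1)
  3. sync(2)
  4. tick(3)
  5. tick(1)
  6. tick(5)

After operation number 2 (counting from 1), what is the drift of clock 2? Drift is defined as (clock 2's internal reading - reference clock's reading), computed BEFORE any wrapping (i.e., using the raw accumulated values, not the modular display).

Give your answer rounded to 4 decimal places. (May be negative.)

After op 1 sync(1): ref=0.0000 raw=[0.0000 0.0000 0.0000]
After op 2 tick(1): ref=1.0000 raw=[0.8000 1.2000 1.1000]
Drift of clock 2 after op 2: 1.1000 - 1.0000 = 0.1000

Answer: 0.1000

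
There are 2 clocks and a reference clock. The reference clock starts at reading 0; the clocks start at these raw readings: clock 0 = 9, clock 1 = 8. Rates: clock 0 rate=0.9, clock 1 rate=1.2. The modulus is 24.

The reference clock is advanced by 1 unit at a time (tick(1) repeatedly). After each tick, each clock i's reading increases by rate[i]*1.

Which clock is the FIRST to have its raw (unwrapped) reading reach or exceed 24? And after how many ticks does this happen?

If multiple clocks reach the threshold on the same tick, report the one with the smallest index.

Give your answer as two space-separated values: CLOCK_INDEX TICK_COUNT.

Answer: 1 14

Derivation:
clock 0: start=9, rate=0.9, needs 24-9 = 15; ticks = ceil(15/0.9) = ceil(16.6667) = 17; reading at tick 17 = 9 + 0.9*17 = 24.3000
clock 1: start=8, rate=1.2, needs 24-8 = 16; ticks = ceil(16/1.2) = ceil(13.3333) = 14; reading at tick 14 = 8 + 1.2*14 = 24.8000
Minimum tick count = 14; winners = [1]; smallest index = 1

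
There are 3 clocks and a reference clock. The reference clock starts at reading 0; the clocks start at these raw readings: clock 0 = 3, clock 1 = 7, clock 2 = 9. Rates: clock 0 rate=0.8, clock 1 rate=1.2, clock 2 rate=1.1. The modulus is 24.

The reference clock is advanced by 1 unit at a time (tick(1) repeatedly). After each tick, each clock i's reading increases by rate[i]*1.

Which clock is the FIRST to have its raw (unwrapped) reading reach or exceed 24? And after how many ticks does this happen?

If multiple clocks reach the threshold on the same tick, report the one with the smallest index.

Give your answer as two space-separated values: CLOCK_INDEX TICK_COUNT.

clock 0: start=3, rate=0.8, needs 24-3 = 21; ticks = ceil(21/0.8) = ceil(26.2500) = 27; reading at tick 27 = 3 + 0.8*27 = 24.6000
clock 1: start=7, rate=1.2, needs 24-7 = 17; ticks = ceil(17/1.2) = ceil(14.1667) = 15; reading at tick 15 = 7 + 1.2*15 = 25.0000
clock 2: start=9, rate=1.1, needs 24-9 = 15; ticks = ceil(15/1.1) = ceil(13.6364) = 14; reading at tick 14 = 9 + 1.1*14 = 24.4000
Minimum tick count = 14; winners = [2]; smallest index = 2

Answer: 2 14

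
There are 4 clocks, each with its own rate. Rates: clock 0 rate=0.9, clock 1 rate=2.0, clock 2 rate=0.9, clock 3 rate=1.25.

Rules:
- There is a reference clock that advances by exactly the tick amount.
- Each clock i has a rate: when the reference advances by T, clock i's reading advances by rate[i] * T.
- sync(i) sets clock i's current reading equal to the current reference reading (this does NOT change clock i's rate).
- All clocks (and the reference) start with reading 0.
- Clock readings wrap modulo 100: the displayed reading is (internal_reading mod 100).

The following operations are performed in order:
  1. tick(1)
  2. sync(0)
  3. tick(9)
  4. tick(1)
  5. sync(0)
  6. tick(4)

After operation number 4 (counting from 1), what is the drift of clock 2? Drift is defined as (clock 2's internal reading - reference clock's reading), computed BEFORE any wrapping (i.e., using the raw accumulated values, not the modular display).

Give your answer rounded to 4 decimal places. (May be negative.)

After op 1 tick(1): ref=1.0000 raw=[0.9000 2.0000 0.9000 1.2500]
After op 2 sync(0): ref=1.0000 raw=[1.0000 2.0000 0.9000 1.2500]
After op 3 tick(9): ref=10.0000 raw=[9.1000 20.0000 9.0000 12.5000]
After op 4 tick(1): ref=11.0000 raw=[10.0000 22.0000 9.9000 13.7500]
Drift of clock 2 after op 4: 9.9000 - 11.0000 = -1.1000

Answer: -1.1000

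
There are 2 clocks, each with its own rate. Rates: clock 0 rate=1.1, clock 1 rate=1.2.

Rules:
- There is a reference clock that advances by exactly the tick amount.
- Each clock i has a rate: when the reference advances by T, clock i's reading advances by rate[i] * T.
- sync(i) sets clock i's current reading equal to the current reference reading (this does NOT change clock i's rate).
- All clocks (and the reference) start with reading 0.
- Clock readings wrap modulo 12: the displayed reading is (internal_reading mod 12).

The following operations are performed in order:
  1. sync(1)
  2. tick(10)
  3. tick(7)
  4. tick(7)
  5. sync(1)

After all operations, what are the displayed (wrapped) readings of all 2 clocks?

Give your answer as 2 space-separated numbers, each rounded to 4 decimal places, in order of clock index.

Answer: 2.4000 0.0000

Derivation:
After op 1 sync(1): ref=0.0000 raw=[0.0000 0.0000]
After op 2 tick(10): ref=10.0000 raw=[11.0000 12.0000]
After op 3 tick(7): ref=17.0000 raw=[18.7000 20.4000]
After op 4 tick(7): ref=24.0000 raw=[26.4000 28.8000]
After op 5 sync(1): ref=24.0000 raw=[26.4000 24.0000]
Wrap final raw readings (mod 12): 26.4000 mod 12 = 2.4000; 24.0000 mod 12 = 0.0000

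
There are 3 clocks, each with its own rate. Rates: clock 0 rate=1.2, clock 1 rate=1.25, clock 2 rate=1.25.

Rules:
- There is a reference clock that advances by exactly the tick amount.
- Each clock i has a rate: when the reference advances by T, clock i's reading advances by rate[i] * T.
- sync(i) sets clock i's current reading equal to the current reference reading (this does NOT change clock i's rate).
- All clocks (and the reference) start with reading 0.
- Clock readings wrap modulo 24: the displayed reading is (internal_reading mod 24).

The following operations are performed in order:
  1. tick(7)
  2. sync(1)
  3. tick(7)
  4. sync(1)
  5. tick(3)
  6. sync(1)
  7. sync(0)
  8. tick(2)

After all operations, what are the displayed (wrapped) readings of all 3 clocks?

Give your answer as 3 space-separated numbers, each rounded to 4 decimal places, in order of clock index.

Answer: 19.4000 19.5000 23.7500

Derivation:
After op 1 tick(7): ref=7.0000 raw=[8.4000 8.7500 8.7500]
After op 2 sync(1): ref=7.0000 raw=[8.4000 7.0000 8.7500]
After op 3 tick(7): ref=14.0000 raw=[16.8000 15.7500 17.5000]
After op 4 sync(1): ref=14.0000 raw=[16.8000 14.0000 17.5000]
After op 5 tick(3): ref=17.0000 raw=[20.4000 17.7500 21.2500]
After op 6 sync(1): ref=17.0000 raw=[20.4000 17.0000 21.2500]
After op 7 sync(0): ref=17.0000 raw=[17.0000 17.0000 21.2500]
After op 8 tick(2): ref=19.0000 raw=[19.4000 19.5000 23.7500]
Wrap final raw readings (mod 24): 19.4000 mod 24 = 19.4000; 19.5000 mod 24 = 19.5000; 23.7500 mod 24 = 23.7500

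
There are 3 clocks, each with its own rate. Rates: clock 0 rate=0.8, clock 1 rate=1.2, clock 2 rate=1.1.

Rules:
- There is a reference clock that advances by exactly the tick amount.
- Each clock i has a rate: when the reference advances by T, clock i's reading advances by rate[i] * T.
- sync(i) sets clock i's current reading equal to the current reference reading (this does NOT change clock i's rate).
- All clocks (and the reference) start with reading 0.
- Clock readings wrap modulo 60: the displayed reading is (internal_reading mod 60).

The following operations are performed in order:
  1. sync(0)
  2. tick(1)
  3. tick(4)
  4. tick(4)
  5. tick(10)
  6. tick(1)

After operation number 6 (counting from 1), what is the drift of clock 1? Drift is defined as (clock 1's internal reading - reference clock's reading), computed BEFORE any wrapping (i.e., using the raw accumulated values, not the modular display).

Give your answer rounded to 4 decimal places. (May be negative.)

Answer: 4.0000

Derivation:
After op 1 sync(0): ref=0.0000 raw=[0.0000 0.0000 0.0000]
After op 2 tick(1): ref=1.0000 raw=[0.8000 1.2000 1.1000]
After op 3 tick(4): ref=5.0000 raw=[4.0000 6.0000 5.5000]
After op 4 tick(4): ref=9.0000 raw=[7.2000 10.8000 9.9000]
After op 5 tick(10): ref=19.0000 raw=[15.2000 22.8000 20.9000]
After op 6 tick(1): ref=20.0000 raw=[16.0000 24.0000 22.0000]
Drift of clock 1 after op 6: 24.0000 - 20.0000 = 4.0000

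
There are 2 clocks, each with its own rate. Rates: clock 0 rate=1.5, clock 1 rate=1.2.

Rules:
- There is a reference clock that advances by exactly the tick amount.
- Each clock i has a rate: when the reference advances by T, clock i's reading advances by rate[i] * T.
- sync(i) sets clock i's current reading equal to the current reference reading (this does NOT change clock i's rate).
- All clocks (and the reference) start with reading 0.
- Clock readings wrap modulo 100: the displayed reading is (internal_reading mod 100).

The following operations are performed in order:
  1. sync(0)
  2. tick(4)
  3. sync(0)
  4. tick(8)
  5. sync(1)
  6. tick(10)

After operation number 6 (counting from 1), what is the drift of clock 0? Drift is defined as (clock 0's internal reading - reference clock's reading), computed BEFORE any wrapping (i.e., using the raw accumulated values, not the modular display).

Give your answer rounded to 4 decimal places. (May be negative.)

Answer: 9.0000

Derivation:
After op 1 sync(0): ref=0.0000 raw=[0.0000 0.0000]
After op 2 tick(4): ref=4.0000 raw=[6.0000 4.8000]
After op 3 sync(0): ref=4.0000 raw=[4.0000 4.8000]
After op 4 tick(8): ref=12.0000 raw=[16.0000 14.4000]
After op 5 sync(1): ref=12.0000 raw=[16.0000 12.0000]
After op 6 tick(10): ref=22.0000 raw=[31.0000 24.0000]
Drift of clock 0 after op 6: 31.0000 - 22.0000 = 9.0000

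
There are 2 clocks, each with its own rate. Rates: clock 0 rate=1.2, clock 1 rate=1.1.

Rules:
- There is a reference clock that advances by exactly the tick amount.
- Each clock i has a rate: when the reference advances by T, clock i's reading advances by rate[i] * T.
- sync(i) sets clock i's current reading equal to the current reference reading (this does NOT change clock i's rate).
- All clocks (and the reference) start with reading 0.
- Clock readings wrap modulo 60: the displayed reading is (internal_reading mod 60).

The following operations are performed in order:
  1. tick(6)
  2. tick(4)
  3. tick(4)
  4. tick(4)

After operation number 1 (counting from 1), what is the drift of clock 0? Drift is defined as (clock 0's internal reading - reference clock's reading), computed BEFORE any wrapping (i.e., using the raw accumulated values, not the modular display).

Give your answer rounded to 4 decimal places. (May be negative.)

Answer: 1.2000

Derivation:
After op 1 tick(6): ref=6.0000 raw=[7.2000 6.6000]
Drift of clock 0 after op 1: 7.2000 - 6.0000 = 1.2000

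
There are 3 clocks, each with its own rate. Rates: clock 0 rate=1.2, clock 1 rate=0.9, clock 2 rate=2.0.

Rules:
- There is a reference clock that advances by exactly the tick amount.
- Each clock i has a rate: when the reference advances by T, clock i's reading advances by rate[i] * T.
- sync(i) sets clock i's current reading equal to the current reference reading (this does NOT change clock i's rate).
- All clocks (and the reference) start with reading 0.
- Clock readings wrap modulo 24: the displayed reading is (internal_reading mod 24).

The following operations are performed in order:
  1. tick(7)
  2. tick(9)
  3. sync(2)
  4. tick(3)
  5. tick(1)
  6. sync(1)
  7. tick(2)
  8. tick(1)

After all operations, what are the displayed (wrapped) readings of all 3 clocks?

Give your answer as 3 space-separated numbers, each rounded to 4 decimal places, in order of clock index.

After op 1 tick(7): ref=7.0000 raw=[8.4000 6.3000 14.0000]
After op 2 tick(9): ref=16.0000 raw=[19.2000 14.4000 32.0000]
After op 3 sync(2): ref=16.0000 raw=[19.2000 14.4000 16.0000]
After op 4 tick(3): ref=19.0000 raw=[22.8000 17.1000 22.0000]
After op 5 tick(1): ref=20.0000 raw=[24.0000 18.0000 24.0000]
After op 6 sync(1): ref=20.0000 raw=[24.0000 20.0000 24.0000]
After op 7 tick(2): ref=22.0000 raw=[26.4000 21.8000 28.0000]
After op 8 tick(1): ref=23.0000 raw=[27.6000 22.7000 30.0000]
Wrap final raw readings (mod 24): 27.6000 mod 24 = 3.6000; 22.7000 mod 24 = 22.7000; 30.0000 mod 24 = 6.0000

Answer: 3.6000 22.7000 6.0000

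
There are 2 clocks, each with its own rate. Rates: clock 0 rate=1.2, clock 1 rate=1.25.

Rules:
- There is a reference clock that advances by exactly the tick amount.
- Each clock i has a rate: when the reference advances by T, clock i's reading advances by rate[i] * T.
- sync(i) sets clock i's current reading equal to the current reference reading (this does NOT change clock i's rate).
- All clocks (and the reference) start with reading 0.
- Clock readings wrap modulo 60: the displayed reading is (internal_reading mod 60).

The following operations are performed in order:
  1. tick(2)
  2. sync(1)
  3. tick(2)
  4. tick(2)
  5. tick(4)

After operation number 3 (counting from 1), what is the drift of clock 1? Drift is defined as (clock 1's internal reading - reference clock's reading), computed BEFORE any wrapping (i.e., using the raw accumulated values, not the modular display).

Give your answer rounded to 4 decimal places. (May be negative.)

After op 1 tick(2): ref=2.0000 raw=[2.4000 2.5000]
After op 2 sync(1): ref=2.0000 raw=[2.4000 2.0000]
After op 3 tick(2): ref=4.0000 raw=[4.8000 4.5000]
Drift of clock 1 after op 3: 4.5000 - 4.0000 = 0.5000

Answer: 0.5000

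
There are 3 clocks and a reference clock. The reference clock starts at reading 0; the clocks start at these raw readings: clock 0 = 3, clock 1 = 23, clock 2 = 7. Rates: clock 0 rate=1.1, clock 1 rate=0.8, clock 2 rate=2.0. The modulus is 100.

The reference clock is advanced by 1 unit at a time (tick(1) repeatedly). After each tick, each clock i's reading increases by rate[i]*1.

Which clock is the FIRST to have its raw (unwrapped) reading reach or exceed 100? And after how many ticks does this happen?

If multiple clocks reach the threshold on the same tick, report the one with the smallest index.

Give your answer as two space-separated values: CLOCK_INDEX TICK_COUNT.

Answer: 2 47

Derivation:
clock 0: start=3, rate=1.1, needs 100-3 = 97; ticks = ceil(97/1.1) = ceil(88.1818) = 89; reading at tick 89 = 3 + 1.1*89 = 100.9000
clock 1: start=23, rate=0.8, needs 100-23 = 77; ticks = ceil(77/0.8) = ceil(96.2500) = 97; reading at tick 97 = 23 + 0.8*97 = 100.6000
clock 2: start=7, rate=2.0, needs 100-7 = 93; ticks = ceil(93/2.0) = ceil(46.5000) = 47; reading at tick 47 = 7 + 2.0*47 = 101.0000
Minimum tick count = 47; winners = [2]; smallest index = 2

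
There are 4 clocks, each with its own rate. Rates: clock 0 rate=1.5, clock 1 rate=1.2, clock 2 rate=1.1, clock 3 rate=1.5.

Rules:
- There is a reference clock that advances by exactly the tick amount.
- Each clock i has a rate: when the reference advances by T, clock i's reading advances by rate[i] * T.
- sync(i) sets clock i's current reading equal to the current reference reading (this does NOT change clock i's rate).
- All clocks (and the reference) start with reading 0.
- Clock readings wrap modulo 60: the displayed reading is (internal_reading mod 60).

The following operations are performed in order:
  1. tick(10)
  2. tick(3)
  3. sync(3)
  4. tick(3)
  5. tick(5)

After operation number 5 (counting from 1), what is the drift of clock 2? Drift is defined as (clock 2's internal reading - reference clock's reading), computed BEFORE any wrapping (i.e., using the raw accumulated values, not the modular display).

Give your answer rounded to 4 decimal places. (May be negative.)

Answer: 2.1000

Derivation:
After op 1 tick(10): ref=10.0000 raw=[15.0000 12.0000 11.0000 15.0000]
After op 2 tick(3): ref=13.0000 raw=[19.5000 15.6000 14.3000 19.5000]
After op 3 sync(3): ref=13.0000 raw=[19.5000 15.6000 14.3000 13.0000]
After op 4 tick(3): ref=16.0000 raw=[24.0000 19.2000 17.6000 17.5000]
After op 5 tick(5): ref=21.0000 raw=[31.5000 25.2000 23.1000 25.0000]
Drift of clock 2 after op 5: 23.1000 - 21.0000 = 2.1000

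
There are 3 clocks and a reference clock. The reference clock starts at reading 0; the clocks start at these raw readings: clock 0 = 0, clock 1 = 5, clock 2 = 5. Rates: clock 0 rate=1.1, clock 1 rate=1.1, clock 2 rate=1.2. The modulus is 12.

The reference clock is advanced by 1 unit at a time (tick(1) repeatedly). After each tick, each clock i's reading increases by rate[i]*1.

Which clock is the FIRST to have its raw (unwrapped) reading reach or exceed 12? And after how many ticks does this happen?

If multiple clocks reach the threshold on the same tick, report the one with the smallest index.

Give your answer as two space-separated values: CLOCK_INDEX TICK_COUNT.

Answer: 2 6

Derivation:
clock 0: start=0, rate=1.1, needs 12-0 = 12; ticks = ceil(12/1.1) = ceil(10.9091) = 11; reading at tick 11 = 0 + 1.1*11 = 12.1000
clock 1: start=5, rate=1.1, needs 12-5 = 7; ticks = ceil(7/1.1) = ceil(6.3636) = 7; reading at tick 7 = 5 + 1.1*7 = 12.7000
clock 2: start=5, rate=1.2, needs 12-5 = 7; ticks = ceil(7/1.2) = ceil(5.8333) = 6; reading at tick 6 = 5 + 1.2*6 = 12.2000
Minimum tick count = 6; winners = [2]; smallest index = 2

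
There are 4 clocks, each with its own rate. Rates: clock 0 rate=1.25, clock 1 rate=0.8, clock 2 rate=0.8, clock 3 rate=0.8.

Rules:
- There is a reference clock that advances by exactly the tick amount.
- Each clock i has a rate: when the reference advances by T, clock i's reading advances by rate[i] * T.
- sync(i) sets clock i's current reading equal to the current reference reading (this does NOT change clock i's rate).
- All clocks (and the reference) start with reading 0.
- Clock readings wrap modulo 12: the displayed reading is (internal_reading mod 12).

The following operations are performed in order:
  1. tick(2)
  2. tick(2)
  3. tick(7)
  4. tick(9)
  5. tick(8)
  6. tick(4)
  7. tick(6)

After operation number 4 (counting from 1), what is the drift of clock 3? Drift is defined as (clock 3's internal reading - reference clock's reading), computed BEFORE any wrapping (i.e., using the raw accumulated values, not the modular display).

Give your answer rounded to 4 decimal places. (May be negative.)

Answer: -4.0000

Derivation:
After op 1 tick(2): ref=2.0000 raw=[2.5000 1.6000 1.6000 1.6000]
After op 2 tick(2): ref=4.0000 raw=[5.0000 3.2000 3.2000 3.2000]
After op 3 tick(7): ref=11.0000 raw=[13.7500 8.8000 8.8000 8.8000]
After op 4 tick(9): ref=20.0000 raw=[25.0000 16.0000 16.0000 16.0000]
Drift of clock 3 after op 4: 16.0000 - 20.0000 = -4.0000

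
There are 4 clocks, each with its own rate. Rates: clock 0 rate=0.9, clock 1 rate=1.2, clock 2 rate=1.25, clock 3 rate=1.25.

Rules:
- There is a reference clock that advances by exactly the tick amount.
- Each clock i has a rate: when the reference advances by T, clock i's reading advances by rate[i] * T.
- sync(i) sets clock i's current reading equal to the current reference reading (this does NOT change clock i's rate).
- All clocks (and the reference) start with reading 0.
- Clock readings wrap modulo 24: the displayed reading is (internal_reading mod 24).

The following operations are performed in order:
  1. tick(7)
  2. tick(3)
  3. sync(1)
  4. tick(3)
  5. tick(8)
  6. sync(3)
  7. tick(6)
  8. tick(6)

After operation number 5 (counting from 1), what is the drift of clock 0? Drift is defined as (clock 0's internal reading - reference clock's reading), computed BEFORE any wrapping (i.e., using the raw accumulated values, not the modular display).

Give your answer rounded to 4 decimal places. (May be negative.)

After op 1 tick(7): ref=7.0000 raw=[6.3000 8.4000 8.7500 8.7500]
After op 2 tick(3): ref=10.0000 raw=[9.0000 12.0000 12.5000 12.5000]
After op 3 sync(1): ref=10.0000 raw=[9.0000 10.0000 12.5000 12.5000]
After op 4 tick(3): ref=13.0000 raw=[11.7000 13.6000 16.2500 16.2500]
After op 5 tick(8): ref=21.0000 raw=[18.9000 23.2000 26.2500 26.2500]
Drift of clock 0 after op 5: 18.9000 - 21.0000 = -2.1000

Answer: -2.1000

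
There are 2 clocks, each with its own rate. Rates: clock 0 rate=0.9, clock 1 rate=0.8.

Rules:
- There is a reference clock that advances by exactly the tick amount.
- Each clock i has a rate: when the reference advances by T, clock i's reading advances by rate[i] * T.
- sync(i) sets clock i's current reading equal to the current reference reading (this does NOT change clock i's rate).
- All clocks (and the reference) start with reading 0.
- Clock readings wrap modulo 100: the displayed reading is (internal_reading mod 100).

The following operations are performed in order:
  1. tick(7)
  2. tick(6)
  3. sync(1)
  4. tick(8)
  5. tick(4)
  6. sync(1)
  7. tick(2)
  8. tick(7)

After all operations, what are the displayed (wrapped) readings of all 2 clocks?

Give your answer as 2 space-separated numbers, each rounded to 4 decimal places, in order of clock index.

Answer: 30.6000 32.2000

Derivation:
After op 1 tick(7): ref=7.0000 raw=[6.3000 5.6000]
After op 2 tick(6): ref=13.0000 raw=[11.7000 10.4000]
After op 3 sync(1): ref=13.0000 raw=[11.7000 13.0000]
After op 4 tick(8): ref=21.0000 raw=[18.9000 19.4000]
After op 5 tick(4): ref=25.0000 raw=[22.5000 22.6000]
After op 6 sync(1): ref=25.0000 raw=[22.5000 25.0000]
After op 7 tick(2): ref=27.0000 raw=[24.3000 26.6000]
After op 8 tick(7): ref=34.0000 raw=[30.6000 32.2000]
Wrap final raw readings (mod 100): 30.6000 mod 100 = 30.6000; 32.2000 mod 100 = 32.2000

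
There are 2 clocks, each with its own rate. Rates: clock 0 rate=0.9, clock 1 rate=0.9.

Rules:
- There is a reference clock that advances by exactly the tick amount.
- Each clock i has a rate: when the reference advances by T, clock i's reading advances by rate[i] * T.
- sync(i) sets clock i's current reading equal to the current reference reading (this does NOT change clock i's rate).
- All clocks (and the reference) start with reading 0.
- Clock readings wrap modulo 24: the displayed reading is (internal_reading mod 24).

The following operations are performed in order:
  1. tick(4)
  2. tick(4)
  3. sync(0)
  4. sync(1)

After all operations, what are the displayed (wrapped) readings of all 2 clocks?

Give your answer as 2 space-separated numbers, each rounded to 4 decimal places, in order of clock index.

Answer: 8.0000 8.0000

Derivation:
After op 1 tick(4): ref=4.0000 raw=[3.6000 3.6000]
After op 2 tick(4): ref=8.0000 raw=[7.2000 7.2000]
After op 3 sync(0): ref=8.0000 raw=[8.0000 7.2000]
After op 4 sync(1): ref=8.0000 raw=[8.0000 8.0000]
Wrap final raw readings (mod 24): 8.0000 mod 24 = 8.0000; 8.0000 mod 24 = 8.0000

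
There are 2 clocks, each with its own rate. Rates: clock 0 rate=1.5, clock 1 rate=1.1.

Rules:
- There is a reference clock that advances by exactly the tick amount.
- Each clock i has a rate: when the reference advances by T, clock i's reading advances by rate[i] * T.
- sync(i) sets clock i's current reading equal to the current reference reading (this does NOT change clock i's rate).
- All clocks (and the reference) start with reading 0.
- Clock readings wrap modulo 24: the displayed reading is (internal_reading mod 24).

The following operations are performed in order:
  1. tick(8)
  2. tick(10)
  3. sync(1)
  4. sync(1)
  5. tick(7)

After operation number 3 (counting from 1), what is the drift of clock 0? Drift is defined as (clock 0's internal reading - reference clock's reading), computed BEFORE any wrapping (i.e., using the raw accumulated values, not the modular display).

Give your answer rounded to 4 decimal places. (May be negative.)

Answer: 9.0000

Derivation:
After op 1 tick(8): ref=8.0000 raw=[12.0000 8.8000]
After op 2 tick(10): ref=18.0000 raw=[27.0000 19.8000]
After op 3 sync(1): ref=18.0000 raw=[27.0000 18.0000]
Drift of clock 0 after op 3: 27.0000 - 18.0000 = 9.0000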